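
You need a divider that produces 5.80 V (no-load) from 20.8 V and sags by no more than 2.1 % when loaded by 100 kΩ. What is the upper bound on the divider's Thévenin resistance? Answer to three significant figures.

R_th ≤ 2.15 kΩ

Loading drop = R_th/(R_th + R_L) ≤ 0.0210, so R_th ≤ R_L · ε/(1−ε) = 100 kΩ × 0.0210/0.9790 = 2.15 kΩ.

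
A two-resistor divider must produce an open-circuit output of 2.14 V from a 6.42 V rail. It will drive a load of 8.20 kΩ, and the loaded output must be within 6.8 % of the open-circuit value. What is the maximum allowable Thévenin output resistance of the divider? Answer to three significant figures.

Loading drop = R_th/(R_th + R_L) ≤ 0.0680, so R_th ≤ R_L · ε/(1−ε) = 8.20 kΩ × 0.0680/0.9320 = 598 Ω.

R_th ≤ 598 Ω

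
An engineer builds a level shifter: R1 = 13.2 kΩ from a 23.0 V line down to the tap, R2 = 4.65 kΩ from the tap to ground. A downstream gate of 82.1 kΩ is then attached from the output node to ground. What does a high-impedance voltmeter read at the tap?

V_out ≈ 5.75 V

The load sits in parallel with R2: R2‖R_L = (4.65 × 82.1) / (4.65 + 82.1) = 4.401 kΩ.
V_out = 23.0 × 4.401 / (13.2 + 4.401) = 23.0 × 4.401/17.60 = 5.75 V.
(Unloaded it would have been 5.99 V.)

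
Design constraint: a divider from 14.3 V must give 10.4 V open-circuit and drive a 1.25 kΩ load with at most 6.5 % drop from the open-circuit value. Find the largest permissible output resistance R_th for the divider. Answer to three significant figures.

Loading drop = R_th/(R_th + R_L) ≤ 0.0650, so R_th ≤ R_L · ε/(1−ε) = 1.25 kΩ × 0.0650/0.9350 = 86.9 Ω.
(Any R1, R2 with R2/(R1+R2) = 0.727 and R1‖R2 ≤ 86.9 Ω will meet the spec.)

R_th ≤ 86.9 Ω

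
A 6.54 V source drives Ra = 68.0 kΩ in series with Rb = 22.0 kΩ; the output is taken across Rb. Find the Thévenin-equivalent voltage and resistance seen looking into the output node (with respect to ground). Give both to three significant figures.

V_th = 1.60 V, R_th = 16.6 kΩ

V_th is the open-circuit tap voltage: 6.54 × 22.0/(68.0 + 22.0) = 1.60 V.
With the supply zeroed, Ra and Rb appear in parallel from the tap: R_th = Ra‖Rb = (68.0 × 22.0)/90.00 = 16.6 kΩ.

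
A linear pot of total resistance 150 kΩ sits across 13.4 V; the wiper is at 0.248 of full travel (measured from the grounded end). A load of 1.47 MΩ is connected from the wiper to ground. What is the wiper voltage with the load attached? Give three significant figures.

V ≈ 3.26 V

The wiper splits the pot into (1−α)R = 112.8 kΩ above and αR = 37.20 kΩ below.
Lower section ‖ load = 36.28 kΩ.
V_wiper = 13.4 × 36.28/(112.8 + 36.28) = 3.26 V.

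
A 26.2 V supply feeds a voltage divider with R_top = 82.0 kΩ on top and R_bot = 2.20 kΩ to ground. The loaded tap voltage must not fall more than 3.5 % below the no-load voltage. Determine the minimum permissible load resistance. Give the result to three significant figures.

R_L(min) ≈ 59.1 kΩ

Output resistance R_th = R_top‖R_bot = (82.0 × 2.20)/84.20 = 2.143 kΩ.
The fractional drop is R_th/(R_th + R_L); requiring this ≤ 0.0350 gives R_L ≥ R_th(1/0.0350 − 1) = 2.143 × 27.57 = 59.1 kΩ.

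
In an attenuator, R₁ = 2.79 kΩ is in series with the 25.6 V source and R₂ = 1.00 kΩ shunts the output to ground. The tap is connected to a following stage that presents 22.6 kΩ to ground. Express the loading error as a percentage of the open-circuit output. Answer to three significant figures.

The divider's output (Thévenin) resistance is R₁‖R₂ = 0.7361 kΩ.
Fractional drop under load = R_th/(R_th + R_L) = 0.7361 / (0.7361 + 22.6) = 0.03155.
So the output falls by 3.15 %.

3.15 %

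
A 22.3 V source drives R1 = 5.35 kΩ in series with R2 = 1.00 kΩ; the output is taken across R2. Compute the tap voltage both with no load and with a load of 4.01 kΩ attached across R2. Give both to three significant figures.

Open-circuit: V = 22.3 × 1.00/(5.35 + 1.00) = 3.51 V.
With the load, R2 becomes R2‖R_L = 0.8004 kΩ, so V = 22.3 × 0.8004/6.150 = 2.90 V.

Unloaded: 3.51 V; loaded: 2.90 V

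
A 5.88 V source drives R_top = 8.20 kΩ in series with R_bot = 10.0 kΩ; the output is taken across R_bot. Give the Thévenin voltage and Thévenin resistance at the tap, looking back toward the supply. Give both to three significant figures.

V_th = 3.23 V, R_th = 4.51 kΩ

V_th is the open-circuit tap voltage: 5.88 × 10.0/(8.20 + 10.0) = 3.23 V.
With the supply zeroed, R_top and R_bot appear in parallel from the tap: R_th = R_top‖R_bot = (8.20 × 10.0)/18.20 = 4.51 kΩ.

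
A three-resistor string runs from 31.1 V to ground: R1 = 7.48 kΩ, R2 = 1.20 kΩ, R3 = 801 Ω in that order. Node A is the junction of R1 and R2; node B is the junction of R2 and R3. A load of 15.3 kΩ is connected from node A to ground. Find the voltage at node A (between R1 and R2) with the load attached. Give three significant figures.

V ≈ 5.95 V

Below node A the series string R2+R3 = 2001 Ω sits in parallel with the 15300 Ω load: 1770 Ω.
V_A = 31.1 × 1770/(7480 + 1770) = 5.95 V.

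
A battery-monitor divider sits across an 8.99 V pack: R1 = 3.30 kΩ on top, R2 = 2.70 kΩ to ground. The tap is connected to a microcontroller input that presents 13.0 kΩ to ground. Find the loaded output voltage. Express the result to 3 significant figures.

The load sits in parallel with R2: R2‖R_L = (2.70 × 13.0) / (2.70 + 13.0) = 2.236 kΩ.
V_out = 8.99 × 2.236 / (3.30 + 2.236) = 8.99 × 2.236/5.536 = 3.63 V.
(Unloaded it would have been 4.05 V.)

V_out ≈ 3.63 V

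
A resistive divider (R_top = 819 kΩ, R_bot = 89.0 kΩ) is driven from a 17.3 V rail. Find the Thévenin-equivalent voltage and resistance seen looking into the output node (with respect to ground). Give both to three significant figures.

V_th = 1.70 V, R_th = 80.3 kΩ

V_th is the open-circuit tap voltage: 17.3 × 89.0/(819 + 89.0) = 1.70 V.
With the supply zeroed, R_top and R_bot appear in parallel from the tap: R_th = R_top‖R_bot = (819 × 89.0)/908.0 = 80.3 kΩ.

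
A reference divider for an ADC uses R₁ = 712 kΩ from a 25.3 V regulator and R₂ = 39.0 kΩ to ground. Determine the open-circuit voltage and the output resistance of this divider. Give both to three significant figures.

V_th = 1.31 V, R_th = 37.0 kΩ

V_th is the open-circuit tap voltage: 25.3 × 39.0/(712 + 39.0) = 1.31 V.
With the supply zeroed, R₁ and R₂ appear in parallel from the tap: R_th = R₁‖R₂ = (712 × 39.0)/751.0 = 37.0 kΩ.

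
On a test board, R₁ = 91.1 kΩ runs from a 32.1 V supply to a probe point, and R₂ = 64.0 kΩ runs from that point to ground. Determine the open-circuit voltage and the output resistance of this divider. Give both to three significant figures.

V_th is the open-circuit tap voltage: 32.1 × 64.0/(91.1 + 64.0) = 13.2 V.
With the supply zeroed, R₁ and R₂ appear in parallel from the tap: R_th = R₁‖R₂ = (91.1 × 64.0)/155.1 = 37.6 kΩ.

V_th = 13.2 V, R_th = 37.6 kΩ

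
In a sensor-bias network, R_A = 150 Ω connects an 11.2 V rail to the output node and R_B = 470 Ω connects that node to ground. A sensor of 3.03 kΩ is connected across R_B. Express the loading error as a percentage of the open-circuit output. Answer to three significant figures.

The divider's output (Thévenin) resistance is R_A‖R_B = 113.7 Ω.
Fractional drop under load = R_th/(R_th + R_L) = 113.7 / (113.7 + 3030) = 0.03617.
So the output falls by 3.62 %.

3.62 %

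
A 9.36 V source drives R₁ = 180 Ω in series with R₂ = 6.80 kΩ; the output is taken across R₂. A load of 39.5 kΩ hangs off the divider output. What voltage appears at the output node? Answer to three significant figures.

The load sits in parallel with R₂: R₂‖R_L = (6800 × 39500) / (6800 + 39500) = 5801 Ω.
V_out = 9.36 × 5801 / (180 + 5801) = 9.36 × 5801/5981 = 9.08 V.

V_out ≈ 9.08 V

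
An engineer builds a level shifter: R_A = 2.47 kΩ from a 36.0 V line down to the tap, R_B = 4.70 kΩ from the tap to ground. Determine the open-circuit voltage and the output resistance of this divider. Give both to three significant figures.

V_th is the open-circuit tap voltage: 36.0 × 4.70/(2.47 + 4.70) = 23.6 V.
With the supply zeroed, R_A and R_B appear in parallel from the tap: R_th = R_A‖R_B = (2.47 × 4.70)/7.170 = 1.62 kΩ.

V_th = 23.6 V, R_th = 1.62 kΩ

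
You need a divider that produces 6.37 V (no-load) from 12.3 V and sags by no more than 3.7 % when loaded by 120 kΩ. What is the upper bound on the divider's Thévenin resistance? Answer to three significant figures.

Loading drop = R_th/(R_th + R_L) ≤ 0.0370, so R_th ≤ R_L · ε/(1−ε) = 120 kΩ × 0.0370/0.9630 = 4.61 kΩ.

R_th ≤ 4.61 kΩ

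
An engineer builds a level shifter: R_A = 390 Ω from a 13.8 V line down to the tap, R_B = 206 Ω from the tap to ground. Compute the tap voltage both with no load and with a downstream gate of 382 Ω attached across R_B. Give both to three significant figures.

Unloaded: 4.77 V; loaded: 3.53 V

Open-circuit: V = 13.8 × 206/(390 + 206) = 4.77 V.
With the load, R_B becomes R_B‖R_L = 133.8 Ω, so V = 13.8 × 133.8/523.8 = 3.53 V.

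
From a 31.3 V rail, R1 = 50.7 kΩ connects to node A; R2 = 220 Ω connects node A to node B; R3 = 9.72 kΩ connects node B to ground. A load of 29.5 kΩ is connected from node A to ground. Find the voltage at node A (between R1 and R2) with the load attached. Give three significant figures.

Below node A the series string R2+R3 = 9940 Ω sits in parallel with the 29500 Ω load: 7435 Ω.
V_A = 31.3 × 7435/(50700 + 7435) = 4.00 V.

V ≈ 4.00 V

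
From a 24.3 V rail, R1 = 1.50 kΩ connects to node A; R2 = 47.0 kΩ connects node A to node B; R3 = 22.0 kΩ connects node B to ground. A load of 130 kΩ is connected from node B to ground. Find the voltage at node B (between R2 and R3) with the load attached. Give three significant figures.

At node B, R3 is in parallel with the load: R3‖R_L = 18.82 kΩ.
Below node A the resistance is R2 + (R3‖R_L) = 65.82 kΩ, so V_A = 24.3 × 65.82/67.32 = 23.76 V.
Then V_B = V_A × (R3‖R_L)/(R2 + R3‖R_L) = 23.76 × 18.82/65.82 = 6.79 V.

V ≈ 6.79 V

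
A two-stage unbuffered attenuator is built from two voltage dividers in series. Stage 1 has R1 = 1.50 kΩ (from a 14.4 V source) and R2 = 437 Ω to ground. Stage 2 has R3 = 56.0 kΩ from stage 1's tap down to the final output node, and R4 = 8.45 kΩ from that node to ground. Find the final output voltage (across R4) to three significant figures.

Stage 2 presents R3+R4 = 64450 Ω as a load on stage 1's tap.
Stage 1's lower leg becomes R2‖(R3+R4) = 434.1 Ω, so V_mid = 14.4 × 434.1/1934 = 3.232 V.
Stage 2 is itself unloaded: V_out = V_mid × R4/(R3+R4) = 3.232 × 8450/64450 = 0.424 V.

V_out ≈ 0.424 V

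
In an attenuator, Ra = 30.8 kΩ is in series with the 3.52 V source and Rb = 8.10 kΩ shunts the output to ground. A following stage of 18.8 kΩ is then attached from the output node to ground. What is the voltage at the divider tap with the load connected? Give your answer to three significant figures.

The load sits in parallel with Rb: Rb‖R_L = (8.10 × 18.8) / (8.10 + 18.8) = 5.661 kΩ.
V_out = 3.52 × 5.661 / (30.8 + 5.661) = 3.52 × 5.661/36.46 = 0.547 V.

V_out ≈ 0.547 V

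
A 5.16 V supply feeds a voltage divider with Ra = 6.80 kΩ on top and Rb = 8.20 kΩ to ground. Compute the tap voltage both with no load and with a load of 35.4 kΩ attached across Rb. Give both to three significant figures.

Open-circuit: V = 5.16 × 8.20/(6.80 + 8.20) = 2.82 V.
With the load, Rb becomes Rb‖R_L = 6.658 kΩ, so V = 5.16 × 6.658/13.46 = 2.55 V.

Unloaded: 2.82 V; loaded: 2.55 V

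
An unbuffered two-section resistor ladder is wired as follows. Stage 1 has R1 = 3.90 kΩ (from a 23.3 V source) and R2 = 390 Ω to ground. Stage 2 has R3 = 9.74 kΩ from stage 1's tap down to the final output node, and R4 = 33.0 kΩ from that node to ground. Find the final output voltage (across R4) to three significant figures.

V_out ≈ 1.62 V

Stage 2 presents R3+R4 = 42740 Ω as a load on stage 1's tap.
Stage 1's lower leg becomes R2‖(R3+R4) = 386.5 Ω, so V_mid = 23.3 × 386.5/4286 = 2.101 V.
Stage 2 is itself unloaded: V_out = V_mid × R4/(R3+R4) = 2.101 × 33000/42740 = 1.62 V.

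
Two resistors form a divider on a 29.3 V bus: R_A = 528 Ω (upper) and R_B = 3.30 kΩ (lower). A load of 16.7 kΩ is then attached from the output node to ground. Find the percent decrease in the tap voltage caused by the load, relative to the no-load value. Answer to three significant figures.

2.65 %

The divider's output (Thévenin) resistance is R_A‖R_B = 455.2 Ω.
Fractional drop under load = R_th/(R_th + R_L) = 455.2 / (455.2 + 16700) = 0.02653.
So the output falls by 2.65 %.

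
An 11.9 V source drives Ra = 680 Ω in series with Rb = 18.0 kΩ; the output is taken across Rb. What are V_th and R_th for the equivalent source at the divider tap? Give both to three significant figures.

V_th is the open-circuit tap voltage: 11.9 × 18000/(680 + 18000) = 11.5 V.
With the supply zeroed, Ra and Rb appear in parallel from the tap: R_th = Ra‖Rb = (680 × 18000)/18680 = 655 Ω.

V_th = 11.5 V, R_th = 655 Ω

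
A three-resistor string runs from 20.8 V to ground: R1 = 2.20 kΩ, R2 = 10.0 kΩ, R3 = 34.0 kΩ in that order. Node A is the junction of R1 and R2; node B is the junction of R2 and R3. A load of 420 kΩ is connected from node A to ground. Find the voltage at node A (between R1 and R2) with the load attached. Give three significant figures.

Below node A the series string R2+R3 = 44.00 kΩ sits in parallel with the 420 kΩ load: 39.83 kΩ.
V_A = 20.8 × 39.83/(2.20 + 39.83) = 19.7 V.

V ≈ 19.7 V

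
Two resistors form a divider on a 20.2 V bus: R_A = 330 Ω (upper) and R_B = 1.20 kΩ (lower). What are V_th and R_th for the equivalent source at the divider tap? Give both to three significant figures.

V_th = 15.8 V, R_th = 259 Ω

V_th is the open-circuit tap voltage: 20.2 × 1200/(330 + 1200) = 15.8 V.
With the supply zeroed, R_A and R_B appear in parallel from the tap: R_th = R_A‖R_B = (330 × 1200)/1530 = 259 Ω.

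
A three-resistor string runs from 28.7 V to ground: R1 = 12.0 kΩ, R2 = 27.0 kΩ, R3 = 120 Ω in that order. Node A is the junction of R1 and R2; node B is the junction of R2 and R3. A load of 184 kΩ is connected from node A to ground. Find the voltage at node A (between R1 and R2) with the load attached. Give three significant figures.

Below node A the series string R2+R3 = 27120 Ω sits in parallel with the 184000 Ω load: 23640 Ω.
V_A = 28.7 × 23640/(12000 + 23640) = 19.0 V.

V ≈ 19.0 V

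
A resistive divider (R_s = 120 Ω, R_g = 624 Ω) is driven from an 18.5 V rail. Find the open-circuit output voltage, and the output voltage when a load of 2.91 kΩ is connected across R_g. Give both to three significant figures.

Open-circuit: V = 18.5 × 624/(120 + 624) = 15.5 V.
With the load, R_g becomes R_g‖R_L = 513.8 Ω, so V = 18.5 × 513.8/633.8 = 15.0 V.

Unloaded: 15.5 V; loaded: 15.0 V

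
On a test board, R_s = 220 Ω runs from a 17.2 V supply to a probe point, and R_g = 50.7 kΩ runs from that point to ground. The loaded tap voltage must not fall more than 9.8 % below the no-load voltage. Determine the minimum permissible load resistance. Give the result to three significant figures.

Output resistance R_th = R_s‖R_g = (220 × 50700)/50920 = 219.0 Ω.
The fractional drop is R_th/(R_th + R_L); requiring this ≤ 0.0980 gives R_L ≥ R_th(1/0.0980 − 1) = 219.0 × 9.204 = 2.02 kΩ.

R_L(min) ≈ 2.02 kΩ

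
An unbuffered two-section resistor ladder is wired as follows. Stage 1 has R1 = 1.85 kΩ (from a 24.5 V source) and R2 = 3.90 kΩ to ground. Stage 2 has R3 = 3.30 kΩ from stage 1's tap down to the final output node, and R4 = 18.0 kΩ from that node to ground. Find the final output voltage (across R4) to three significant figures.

Stage 2 presents R3+R4 = 21.30 kΩ as a load on stage 1's tap.
Stage 1's lower leg becomes R2‖(R3+R4) = 3.296 kΩ, so V_mid = 24.5 × 3.296/5.146 = 15.69 V.
Stage 2 is itself unloaded: V_out = V_mid × R4/(R3+R4) = 15.69 × 18.0/21.30 = 13.3 V.

V_out ≈ 13.3 V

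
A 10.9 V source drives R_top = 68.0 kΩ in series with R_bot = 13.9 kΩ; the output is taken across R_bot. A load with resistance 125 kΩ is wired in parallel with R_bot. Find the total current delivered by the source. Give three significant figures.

R_bot‖R_L = 12.51 kΩ, so the source sees R_top + R_bot‖R_L = 80.51 kΩ.
I = 10.9 V / 80.51 kΩ = 0.135 mA.

I ≈ 0.135 mA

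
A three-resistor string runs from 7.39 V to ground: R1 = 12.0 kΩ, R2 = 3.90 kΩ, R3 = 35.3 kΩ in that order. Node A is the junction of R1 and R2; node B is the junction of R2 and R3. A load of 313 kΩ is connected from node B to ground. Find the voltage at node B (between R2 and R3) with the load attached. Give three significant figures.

At node B, R3 is in parallel with the load: R3‖R_L = 31.72 kΩ.
Below node A the resistance is R2 + (R3‖R_L) = 35.62 kΩ, so V_A = 7.39 × 35.62/47.62 = 5.528 V.
Then V_B = V_A × (R3‖R_L)/(R2 + R3‖R_L) = 5.528 × 31.72/35.62 = 4.92 V.

V ≈ 4.92 V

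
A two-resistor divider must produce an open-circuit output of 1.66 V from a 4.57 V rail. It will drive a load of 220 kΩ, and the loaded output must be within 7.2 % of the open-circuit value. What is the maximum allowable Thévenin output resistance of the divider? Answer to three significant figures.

Loading drop = R_th/(R_th + R_L) ≤ 0.0720, so R_th ≤ R_L · ε/(1−ε) = 220 kΩ × 0.0720/0.9280 = 17.1 kΩ.
(Any R1, R2 with R2/(R1+R2) = 0.363 and R1‖R2 ≤ 17.1 kΩ will meet the spec.)

R_th ≤ 17.1 kΩ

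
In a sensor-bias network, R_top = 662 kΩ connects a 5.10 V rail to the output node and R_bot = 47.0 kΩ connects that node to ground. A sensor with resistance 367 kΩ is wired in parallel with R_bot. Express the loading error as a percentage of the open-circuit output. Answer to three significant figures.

10.7 %

Unloaded V = 5.10 × 47.0/709.0 = 0.33808 V.
Loaded: R_bot‖R_L = 41.66 kΩ, giving V = 5.10 × 41.66/703.7 = 0.30197 V.
Drop = (0.33808 − 0.30197) / 0.33808 = 10.7 %.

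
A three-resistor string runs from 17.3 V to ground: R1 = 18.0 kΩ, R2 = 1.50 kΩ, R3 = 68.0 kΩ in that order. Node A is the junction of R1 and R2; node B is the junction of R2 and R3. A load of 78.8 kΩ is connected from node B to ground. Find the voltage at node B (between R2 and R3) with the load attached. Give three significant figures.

At node B, R3 is in parallel with the load: R3‖R_L = 36.50 kΩ.
Below node A the resistance is R2 + (R3‖R_L) = 38.00 kΩ, so V_A = 17.3 × 38.00/56.00 = 11.74 V.
Then V_B = V_A × (R3‖R_L)/(R2 + R3‖R_L) = 11.74 × 36.50/38.00 = 11.3 V.

V ≈ 11.3 V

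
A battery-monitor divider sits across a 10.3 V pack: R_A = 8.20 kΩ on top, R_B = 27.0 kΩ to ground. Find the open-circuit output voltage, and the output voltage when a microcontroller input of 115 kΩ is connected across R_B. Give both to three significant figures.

Unloaded: 7.90 V; loaded: 7.49 V

Open-circuit: V = 10.3 × 27.0/(8.20 + 27.0) = 7.90 V.
With the load, R_B becomes R_B‖R_L = 21.87 kΩ, so V = 10.3 × 21.87/30.07 = 7.49 V.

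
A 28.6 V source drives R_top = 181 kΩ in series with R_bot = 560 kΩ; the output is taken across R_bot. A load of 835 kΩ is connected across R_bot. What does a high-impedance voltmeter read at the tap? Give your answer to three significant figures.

The load sits in parallel with R_bot: R_bot‖R_L = (560 × 835) / (560 + 835) = 335.2 kΩ.
V_out = 28.6 × 335.2 / (181 + 335.2) = 28.6 × 335.2/516.2 = 18.6 V.

V_out ≈ 18.6 V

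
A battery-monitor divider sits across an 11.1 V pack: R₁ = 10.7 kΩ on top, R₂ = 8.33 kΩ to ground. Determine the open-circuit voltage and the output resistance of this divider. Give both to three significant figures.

V_th = 4.86 V, R_th = 4.68 kΩ

V_th is the open-circuit tap voltage: 11.1 × 8.33/(10.7 + 8.33) = 4.86 V.
With the supply zeroed, R₁ and R₂ appear in parallel from the tap: R_th = R₁‖R₂ = (10.7 × 8.33)/19.03 = 4.68 kΩ.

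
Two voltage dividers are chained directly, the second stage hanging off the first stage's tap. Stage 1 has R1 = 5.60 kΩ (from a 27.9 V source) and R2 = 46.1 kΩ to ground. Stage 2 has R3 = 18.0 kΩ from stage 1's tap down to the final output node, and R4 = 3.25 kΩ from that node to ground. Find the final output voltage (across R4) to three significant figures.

Stage 2 presents R3+R4 = 21.25 kΩ as a load on stage 1's tap.
Stage 1's lower leg becomes R2‖(R3+R4) = 14.55 kΩ, so V_mid = 27.9 × 14.55/20.15 = 20.14 V.
Stage 2 is itself unloaded: V_out = V_mid × R4/(R3+R4) = 20.14 × 3.25/21.25 = 3.08 V.

V_out ≈ 3.08 V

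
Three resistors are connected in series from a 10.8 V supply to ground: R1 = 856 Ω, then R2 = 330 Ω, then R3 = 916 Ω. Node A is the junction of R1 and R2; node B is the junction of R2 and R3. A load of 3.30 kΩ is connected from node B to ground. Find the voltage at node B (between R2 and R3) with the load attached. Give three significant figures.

V ≈ 4.07 V

At node B, R3 is in parallel with the load: R3‖R_L = 717.0 Ω.
Below node A the resistance is R2 + (R3‖R_L) = 1047 Ω, so V_A = 10.8 × 1047/1903 = 5.942 V.
Then V_B = V_A × (R3‖R_L)/(R2 + R3‖R_L) = 5.942 × 717.0/1047 = 4.07 V.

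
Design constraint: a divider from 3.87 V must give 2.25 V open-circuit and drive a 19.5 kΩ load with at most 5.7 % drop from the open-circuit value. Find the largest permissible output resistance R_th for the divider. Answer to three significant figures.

R_th ≤ 1.18 kΩ

Loading drop = R_th/(R_th + R_L) ≤ 0.0570, so R_th ≤ R_L · ε/(1−ε) = 19.5 kΩ × 0.0570/0.9430 = 1.18 kΩ.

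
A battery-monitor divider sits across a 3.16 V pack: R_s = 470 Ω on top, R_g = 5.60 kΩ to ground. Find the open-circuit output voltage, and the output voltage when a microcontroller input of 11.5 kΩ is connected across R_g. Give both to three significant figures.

Unloaded: 2.92 V; loaded: 2.81 V

Open-circuit: V = 3.16 × 5600/(470 + 5600) = 2.92 V.
With the load, R_g becomes R_g‖R_L = 3766 Ω, so V = 3.16 × 3766/4236 = 2.81 V.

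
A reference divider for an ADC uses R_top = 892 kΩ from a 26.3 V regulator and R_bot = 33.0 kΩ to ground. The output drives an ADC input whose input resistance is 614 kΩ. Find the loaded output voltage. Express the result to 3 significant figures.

The load sits in parallel with R_bot: R_bot‖R_L = (33.0 × 614) / (33.0 + 614) = 31.32 kΩ.
V_out = 26.3 × 31.32 / (892 + 31.32) = 26.3 × 31.32/923.3 = 0.892 V.

V_out ≈ 0.892 V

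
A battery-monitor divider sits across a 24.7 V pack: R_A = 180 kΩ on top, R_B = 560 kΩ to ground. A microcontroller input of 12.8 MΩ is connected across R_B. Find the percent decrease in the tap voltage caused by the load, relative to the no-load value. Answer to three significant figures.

1.05 %

The divider's output (Thévenin) resistance is R_A‖R_B = 136.2 kΩ.
Fractional drop under load = R_th/(R_th + R_L) = 136.2 / (136.2 + 12800) = 0.01053.
So the output falls by 1.05 %.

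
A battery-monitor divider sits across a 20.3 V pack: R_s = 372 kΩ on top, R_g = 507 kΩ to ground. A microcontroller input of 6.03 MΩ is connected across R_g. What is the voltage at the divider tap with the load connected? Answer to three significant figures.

The load sits in parallel with R_g: R_g‖R_L = (507 × 6030) / (507 + 6030) = 467.7 kΩ.
V_out = 20.3 × 467.7 / (372 + 467.7) = 20.3 × 467.7/839.7 = 11.3 V.
(Unloaded it would have been 11.7 V.)

V_out ≈ 11.3 V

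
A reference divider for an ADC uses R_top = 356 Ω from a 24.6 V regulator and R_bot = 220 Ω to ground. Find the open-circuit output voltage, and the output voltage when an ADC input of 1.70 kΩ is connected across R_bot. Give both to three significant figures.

Unloaded: 9.40 V; loaded: 8.70 V

Open-circuit: V = 24.6 × 220/(356 + 220) = 9.40 V.
With the load, R_bot becomes R_bot‖R_L = 194.8 Ω, so V = 24.6 × 194.8/550.8 = 8.70 V.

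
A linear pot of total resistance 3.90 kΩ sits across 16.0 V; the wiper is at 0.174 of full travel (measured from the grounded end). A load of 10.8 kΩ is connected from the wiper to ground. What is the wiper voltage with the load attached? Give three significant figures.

The wiper splits the pot into (1−α)R = 3221 Ω above and αR = 678.6 Ω below.
Lower section ‖ load = 638.5 Ω.
V_wiper = 16.0 × 638.5/(3221 + 638.5) = 2.65 V.

V ≈ 2.65 V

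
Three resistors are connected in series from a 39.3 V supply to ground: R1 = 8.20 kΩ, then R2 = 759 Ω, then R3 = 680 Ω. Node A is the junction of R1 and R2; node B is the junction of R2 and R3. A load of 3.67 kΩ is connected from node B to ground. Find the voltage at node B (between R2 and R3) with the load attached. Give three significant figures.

At node B, R3 is in parallel with the load: R3‖R_L = 573.7 Ω.
Below node A the resistance is R2 + (R3‖R_L) = 1333 Ω, so V_A = 39.3 × 1333/9533 = 5.494 V.
Then V_B = V_A × (R3‖R_L)/(R2 + R3‖R_L) = 5.494 × 573.7/1333 = 2.37 V.

V ≈ 2.37 V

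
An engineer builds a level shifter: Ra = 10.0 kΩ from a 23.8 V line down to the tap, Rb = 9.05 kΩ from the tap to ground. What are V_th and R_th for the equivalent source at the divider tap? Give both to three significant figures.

V_th = 11.3 V, R_th = 4.75 kΩ

V_th is the open-circuit tap voltage: 23.8 × 9.05/(10.0 + 9.05) = 11.3 V.
With the supply zeroed, Ra and Rb appear in parallel from the tap: R_th = Ra‖Rb = (10.0 × 9.05)/19.05 = 4.75 kΩ.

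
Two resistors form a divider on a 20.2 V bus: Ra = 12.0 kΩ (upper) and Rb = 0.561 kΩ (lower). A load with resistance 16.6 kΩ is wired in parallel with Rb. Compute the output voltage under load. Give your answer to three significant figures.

The load sits in parallel with Rb: Rb‖R_L = (561 × 16600) / (561 + 16600) = 542.7 Ω.
V_out = 20.2 × 542.7 / (12000 + 542.7) = 20.2 × 542.7/12540 = 0.874 V.
(Unloaded it would have been 0.902 V.)

V_out ≈ 0.874 V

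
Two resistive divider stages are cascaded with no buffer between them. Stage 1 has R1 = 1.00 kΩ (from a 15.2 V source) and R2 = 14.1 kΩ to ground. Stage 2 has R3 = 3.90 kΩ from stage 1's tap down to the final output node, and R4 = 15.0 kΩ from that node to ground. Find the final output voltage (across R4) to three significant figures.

V_out ≈ 10.7 V

Stage 2 presents R3+R4 = 18.90 kΩ as a load on stage 1's tap.
Stage 1's lower leg becomes R2‖(R3+R4) = 8.075 kΩ, so V_mid = 15.2 × 8.075/9.075 = 13.53 V.
Stage 2 is itself unloaded: V_out = V_mid × R4/(R3+R4) = 13.53 × 15.0/18.90 = 10.7 V.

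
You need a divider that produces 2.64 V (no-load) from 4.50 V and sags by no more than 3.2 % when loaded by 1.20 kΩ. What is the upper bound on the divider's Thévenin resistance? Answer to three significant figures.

Loading drop = R_th/(R_th + R_L) ≤ 0.0320, so R_th ≤ R_L · ε/(1−ε) = 1.20 kΩ × 0.0320/0.9680 = 39.7 Ω.
(Any R1, R2 with R2/(R1+R2) = 0.587 and R1‖R2 ≤ 39.7 Ω will meet the spec.)

R_th ≤ 39.7 Ω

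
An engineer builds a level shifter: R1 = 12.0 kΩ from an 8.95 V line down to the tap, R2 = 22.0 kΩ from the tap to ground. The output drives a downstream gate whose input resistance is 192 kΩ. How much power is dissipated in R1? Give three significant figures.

P ≈ 0.954 mW

Total resistance from the source is R1 + (R2‖R_L) = 31.74 kΩ, so I = 8.95/31.74 kΩ = 0.2820 mA.
P = I²·R1 = (0.2820 mA)² × 12.0 kΩ = 0.954 mW.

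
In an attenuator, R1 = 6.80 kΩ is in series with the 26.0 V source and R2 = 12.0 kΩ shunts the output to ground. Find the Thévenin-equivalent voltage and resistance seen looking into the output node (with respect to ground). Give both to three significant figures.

V_th = 16.6 V, R_th = 4.34 kΩ

V_th is the open-circuit tap voltage: 26.0 × 12.0/(6.80 + 12.0) = 16.6 V.
With the supply zeroed, R1 and R2 appear in parallel from the tap: R_th = R1‖R2 = (6.80 × 12.0)/18.80 = 4.34 kΩ.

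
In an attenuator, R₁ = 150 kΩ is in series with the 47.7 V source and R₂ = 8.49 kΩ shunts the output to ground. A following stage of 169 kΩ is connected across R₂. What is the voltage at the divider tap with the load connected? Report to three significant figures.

V_out ≈ 2.44 V

The load sits in parallel with R₂: R₂‖R_L = (8.49 × 169) / (8.49 + 169) = 8.084 kΩ.
V_out = 47.7 × 8.084 / (150 + 8.084) = 47.7 × 8.084/158.1 = 2.44 V.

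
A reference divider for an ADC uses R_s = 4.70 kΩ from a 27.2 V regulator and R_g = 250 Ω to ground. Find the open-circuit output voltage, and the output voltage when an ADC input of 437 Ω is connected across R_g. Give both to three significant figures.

Unloaded: 1.37 V; loaded: 0.890 V

Open-circuit: V = 27.2 × 250/(4700 + 250) = 1.37 V.
With the load, R_g becomes R_g‖R_L = 159.0 Ω, so V = 27.2 × 159.0/4859 = 0.890 V.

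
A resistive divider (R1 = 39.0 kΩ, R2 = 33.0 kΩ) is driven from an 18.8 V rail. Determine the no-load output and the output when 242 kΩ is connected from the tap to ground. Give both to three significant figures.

Unloaded: 8.62 V; loaded: 8.02 V

Open-circuit: V = 18.8 × 33.0/(39.0 + 33.0) = 8.62 V.
With the load, R2 becomes R2‖R_L = 29.04 kΩ, so V = 18.8 × 29.04/68.04 = 8.02 V.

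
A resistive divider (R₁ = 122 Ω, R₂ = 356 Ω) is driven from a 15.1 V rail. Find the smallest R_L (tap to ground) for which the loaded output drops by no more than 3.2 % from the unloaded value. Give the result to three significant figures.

Output resistance R_th = R₁‖R₂ = (122 × 356)/478.0 = 90.86 Ω.
The fractional drop is R_th/(R_th + R_L); requiring this ≤ 0.0320 gives R_L ≥ R_th(1/0.0320 − 1) = 90.86 × 30.25 = 2.75 kΩ.

R_L(min) ≈ 2.75 kΩ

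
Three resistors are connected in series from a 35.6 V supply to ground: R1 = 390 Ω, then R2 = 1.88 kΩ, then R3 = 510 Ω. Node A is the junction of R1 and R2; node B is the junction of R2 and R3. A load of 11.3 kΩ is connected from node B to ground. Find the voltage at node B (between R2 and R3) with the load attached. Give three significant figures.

At node B, R3 is in parallel with the load: R3‖R_L = 488.0 Ω.
Below node A the resistance is R2 + (R3‖R_L) = 2368 Ω, so V_A = 35.6 × 2368/2758 = 30.57 V.
Then V_B = V_A × (R3‖R_L)/(R2 + R3‖R_L) = 30.57 × 488.0/2368 = 6.30 V.

V ≈ 6.30 V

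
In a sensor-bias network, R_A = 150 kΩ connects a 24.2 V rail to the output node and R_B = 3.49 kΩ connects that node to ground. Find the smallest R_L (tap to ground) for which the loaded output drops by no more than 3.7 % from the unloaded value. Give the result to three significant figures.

R_L(min) ≈ 88.8 kΩ

Output resistance R_th = R_A‖R_B = (150 × 3.49)/153.5 = 3.411 kΩ.
The fractional drop is R_th/(R_th + R_L); requiring this ≤ 0.0370 gives R_L ≥ R_th(1/0.0370 − 1) = 3.411 × 26.03 = 88.8 kΩ.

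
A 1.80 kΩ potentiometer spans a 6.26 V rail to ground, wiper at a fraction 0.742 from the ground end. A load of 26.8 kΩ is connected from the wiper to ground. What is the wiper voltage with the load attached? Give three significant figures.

The wiper splits the pot into (1−α)R = 464.4 Ω above and αR = 1336 Ω below.
Lower section ‖ load = 1272 Ω.
V_wiper = 6.26 × 1272/(464.4 + 1272) = 4.59 V.

V ≈ 4.59 V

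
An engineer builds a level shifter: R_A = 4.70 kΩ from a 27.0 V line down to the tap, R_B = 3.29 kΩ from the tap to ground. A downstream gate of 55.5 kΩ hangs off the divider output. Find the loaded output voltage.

V_out ≈ 10.7 V

The load sits in parallel with R_B: R_B‖R_L = (3.29 × 55.5) / (3.29 + 55.5) = 3.106 kΩ.
V_out = 27.0 × 3.106 / (4.70 + 3.106) = 27.0 × 3.106/7.806 = 10.7 V.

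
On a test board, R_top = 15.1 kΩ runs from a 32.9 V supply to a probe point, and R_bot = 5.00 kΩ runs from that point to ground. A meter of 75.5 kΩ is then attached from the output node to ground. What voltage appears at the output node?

V_out ≈ 7.80 V

The load sits in parallel with R_bot: R_bot‖R_L = (5.00 × 75.5) / (5.00 + 75.5) = 4.689 kΩ.
V_out = 32.9 × 4.689 / (15.1 + 4.689) = 32.9 × 4.689/19.79 = 7.80 V.
(Unloaded it would have been 8.18 V.)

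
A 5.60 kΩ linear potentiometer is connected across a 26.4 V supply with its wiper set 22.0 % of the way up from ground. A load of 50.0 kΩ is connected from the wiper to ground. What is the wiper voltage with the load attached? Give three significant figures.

The wiper splits the pot into (1−α)R = 4.368 kΩ above and αR = 1.232 kΩ below.
Lower section ‖ load = 1.202 kΩ.
V_wiper = 26.4 × 1.202/(4.368 + 1.202) = 5.70 V.

V ≈ 5.70 V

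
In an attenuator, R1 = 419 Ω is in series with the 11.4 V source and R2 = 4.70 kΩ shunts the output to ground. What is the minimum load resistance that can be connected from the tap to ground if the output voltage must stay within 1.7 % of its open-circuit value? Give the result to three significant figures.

R_L(min) ≈ 22.2 kΩ

Output resistance R_th = R1‖R2 = (419 × 4700)/5119 = 384.7 Ω.
The fractional drop is R_th/(R_th + R_L); requiring this ≤ 0.0170 gives R_L ≥ R_th(1/0.0170 − 1) = 384.7 × 57.82 = 22.2 kΩ.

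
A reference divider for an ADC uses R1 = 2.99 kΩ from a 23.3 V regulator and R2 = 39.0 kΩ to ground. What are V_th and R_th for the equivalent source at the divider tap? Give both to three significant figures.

V_th = 21.6 V, R_th = 2.78 kΩ

V_th is the open-circuit tap voltage: 23.3 × 39.0/(2.99 + 39.0) = 21.6 V.
With the supply zeroed, R1 and R2 appear in parallel from the tap: R_th = R1‖R2 = (2.99 × 39.0)/41.99 = 2.78 kΩ.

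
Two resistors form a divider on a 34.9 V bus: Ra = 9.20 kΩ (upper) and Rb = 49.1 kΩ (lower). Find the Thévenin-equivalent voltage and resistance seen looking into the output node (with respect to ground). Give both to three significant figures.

V_th is the open-circuit tap voltage: 34.9 × 49.1/(9.20 + 49.1) = 29.4 V.
With the supply zeroed, Ra and Rb appear in parallel from the tap: R_th = Ra‖Rb = (9.20 × 49.1)/58.30 = 7.75 kΩ.

V_th = 29.4 V, R_th = 7.75 kΩ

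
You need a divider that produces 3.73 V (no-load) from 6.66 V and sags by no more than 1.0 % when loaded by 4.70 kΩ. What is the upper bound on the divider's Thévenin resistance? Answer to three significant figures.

R_th ≤ 47.5 Ω

Loading drop = R_th/(R_th + R_L) ≤ 0.0100, so R_th ≤ R_L · ε/(1−ε) = 4.70 kΩ × 0.0100/0.9900 = 47.5 Ω.
(Any R1, R2 with R2/(R1+R2) = 0.560 and R1‖R2 ≤ 47.5 Ω will meet the spec.)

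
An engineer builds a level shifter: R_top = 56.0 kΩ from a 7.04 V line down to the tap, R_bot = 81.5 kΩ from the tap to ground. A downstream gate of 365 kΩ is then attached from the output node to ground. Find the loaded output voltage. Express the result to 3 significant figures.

V_out ≈ 3.82 V

The load sits in parallel with R_bot: R_bot‖R_L = (81.5 × 365) / (81.5 + 365) = 66.62 kΩ.
V_out = 7.04 × 66.62 / (56.0 + 66.62) = 7.04 × 66.62/122.6 = 3.82 V.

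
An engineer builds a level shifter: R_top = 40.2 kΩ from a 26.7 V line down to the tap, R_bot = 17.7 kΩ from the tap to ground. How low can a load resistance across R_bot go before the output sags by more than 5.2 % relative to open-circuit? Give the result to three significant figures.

R_L(min) ≈ 224 kΩ

Output resistance R_th = R_top‖R_bot = (40.2 × 17.7)/57.90 = 12.29 kΩ.
The fractional drop is R_th/(R_th + R_L); requiring this ≤ 0.0520 gives R_L ≥ R_th(1/0.0520 − 1) = 12.29 × 18.23 = 224 kΩ.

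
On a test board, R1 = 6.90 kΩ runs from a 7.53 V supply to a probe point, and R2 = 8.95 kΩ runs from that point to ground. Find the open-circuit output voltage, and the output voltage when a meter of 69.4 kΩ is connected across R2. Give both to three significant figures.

Unloaded: 4.25 V; loaded: 4.03 V

Open-circuit: V = 7.53 × 8.95/(6.90 + 8.95) = 4.25 V.
With the load, R2 becomes R2‖R_L = 7.928 kΩ, so V = 7.53 × 7.928/14.83 = 4.03 V.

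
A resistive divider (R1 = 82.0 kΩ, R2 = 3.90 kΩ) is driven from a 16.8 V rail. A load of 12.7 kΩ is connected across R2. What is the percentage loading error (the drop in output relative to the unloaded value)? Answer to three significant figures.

Unloaded V = 16.8 × 3.90/85.90 = 0.7627 V.
Loaded: R2‖R_L = 2.984 kΩ, giving V = 16.8 × 2.984/84.98 = 0.5898 V.
Drop = (0.7627 − 0.5898) / 0.7627 = 22.7 %.

22.7 %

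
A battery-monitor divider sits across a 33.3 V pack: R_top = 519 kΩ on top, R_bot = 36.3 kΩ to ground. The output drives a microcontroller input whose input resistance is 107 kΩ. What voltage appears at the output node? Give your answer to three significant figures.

The load sits in parallel with R_bot: R_bot‖R_L = (36.3 × 107) / (36.3 + 107) = 27.10 kΩ.
V_out = 33.3 × 27.10 / (519 + 27.10) = 33.3 × 27.10/546.1 = 1.65 V.
(Unloaded it would have been 2.18 V.)

V_out ≈ 1.65 V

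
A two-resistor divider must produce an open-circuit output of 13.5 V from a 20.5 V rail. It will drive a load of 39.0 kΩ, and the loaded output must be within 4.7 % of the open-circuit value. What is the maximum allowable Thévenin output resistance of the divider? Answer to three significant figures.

Loading drop = R_th/(R_th + R_L) ≤ 0.0470, so R_th ≤ R_L · ε/(1−ε) = 39.0 kΩ × 0.0470/0.9530 = 1.92 kΩ.

R_th ≤ 1.92 kΩ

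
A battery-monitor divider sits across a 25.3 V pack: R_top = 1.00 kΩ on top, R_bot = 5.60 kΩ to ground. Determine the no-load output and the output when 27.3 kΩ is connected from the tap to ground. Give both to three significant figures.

Unloaded: 21.5 V; loaded: 20.8 V

Open-circuit: V = 25.3 × 5.60/(1.00 + 5.60) = 21.5 V.
With the load, R_bot becomes R_bot‖R_L = 4.647 kΩ, so V = 25.3 × 4.647/5.647 = 20.8 V.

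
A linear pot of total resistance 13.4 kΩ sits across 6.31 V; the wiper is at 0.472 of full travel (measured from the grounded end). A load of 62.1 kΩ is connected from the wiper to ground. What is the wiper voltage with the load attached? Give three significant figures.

V ≈ 2.83 V

The wiper splits the pot into (1−α)R = 7.075 kΩ above and αR = 6.325 kΩ below.
Lower section ‖ load = 5.740 kΩ.
V_wiper = 6.31 × 5.740/(7.075 + 5.740) = 2.83 V.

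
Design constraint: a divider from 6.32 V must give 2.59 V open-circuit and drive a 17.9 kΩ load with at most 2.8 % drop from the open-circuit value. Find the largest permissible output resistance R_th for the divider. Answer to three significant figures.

R_th ≤ 516 Ω

Loading drop = R_th/(R_th + R_L) ≤ 0.0280, so R_th ≤ R_L · ε/(1−ε) = 17.9 kΩ × 0.0280/0.9720 = 516 Ω.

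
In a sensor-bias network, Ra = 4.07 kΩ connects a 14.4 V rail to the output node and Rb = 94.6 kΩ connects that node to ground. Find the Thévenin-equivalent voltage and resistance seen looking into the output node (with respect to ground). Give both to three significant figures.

V_th = 13.8 V, R_th = 3.90 kΩ

V_th is the open-circuit tap voltage: 14.4 × 94.6/(4.07 + 94.6) = 13.8 V.
With the supply zeroed, Ra and Rb appear in parallel from the tap: R_th = Ra‖Rb = (4.07 × 94.6)/98.67 = 3.90 kΩ.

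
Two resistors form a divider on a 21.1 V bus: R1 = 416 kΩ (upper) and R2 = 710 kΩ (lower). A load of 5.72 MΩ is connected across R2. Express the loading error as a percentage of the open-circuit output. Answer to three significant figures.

4.38 %

The divider's output (Thévenin) resistance is R1‖R2 = 262.3 kΩ.
Fractional drop under load = R_th/(R_th + R_L) = 262.3 / (262.3 + 5720) = 0.04385.
So the output falls by 4.38 %.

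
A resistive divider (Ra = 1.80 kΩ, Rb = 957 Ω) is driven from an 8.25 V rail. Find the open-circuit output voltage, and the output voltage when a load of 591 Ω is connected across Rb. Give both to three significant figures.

Open-circuit: V = 8.25 × 957/(1800 + 957) = 2.86 V.
With the load, Rb becomes Rb‖R_L = 365.4 Ω, so V = 8.25 × 365.4/2165 = 1.39 V.

Unloaded: 2.86 V; loaded: 1.39 V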